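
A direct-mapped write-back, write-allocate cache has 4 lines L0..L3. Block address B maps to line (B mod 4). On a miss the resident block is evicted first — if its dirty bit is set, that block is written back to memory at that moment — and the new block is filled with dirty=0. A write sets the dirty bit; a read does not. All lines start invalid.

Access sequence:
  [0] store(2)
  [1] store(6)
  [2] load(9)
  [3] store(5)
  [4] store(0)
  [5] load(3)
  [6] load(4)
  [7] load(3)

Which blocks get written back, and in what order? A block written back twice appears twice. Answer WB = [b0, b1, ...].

WB = [2, 0]

0: W B2 → L2 miss [D]
1: W B6 → L2 miss wb→B2 [D]
2: R B9 → L1 miss [-]
3: W B5 → L1 miss [D]
4: W B0 → L0 miss [D]
5: R B3 → L3 miss [-]
6: R B4 → L0 miss wb→B0 [-]
7: R B3 → L3 hit [-]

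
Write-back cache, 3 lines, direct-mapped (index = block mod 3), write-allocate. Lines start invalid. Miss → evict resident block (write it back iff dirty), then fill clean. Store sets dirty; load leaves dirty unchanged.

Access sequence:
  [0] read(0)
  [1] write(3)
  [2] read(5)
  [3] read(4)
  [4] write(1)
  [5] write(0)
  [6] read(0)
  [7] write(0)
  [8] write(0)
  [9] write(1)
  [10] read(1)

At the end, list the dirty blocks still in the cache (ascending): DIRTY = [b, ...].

0: R B0 → L0 miss [-]
1: W B3 → L0 miss [D]
2: R B5 → L2 miss [-]
3: R B4 → L1 miss [-]
4: W B1 → L1 miss [D]
5: W B0 → L0 miss wb→B3 [D]
6: R B0 → L0 hit [D]
7: W B0 → L0 hit [D]
8: W B0 → L0 hit [D]
9: W B1 → L1 hit [D]
10: R B1 → L1 hit [D]

DIRTY = [0, 1]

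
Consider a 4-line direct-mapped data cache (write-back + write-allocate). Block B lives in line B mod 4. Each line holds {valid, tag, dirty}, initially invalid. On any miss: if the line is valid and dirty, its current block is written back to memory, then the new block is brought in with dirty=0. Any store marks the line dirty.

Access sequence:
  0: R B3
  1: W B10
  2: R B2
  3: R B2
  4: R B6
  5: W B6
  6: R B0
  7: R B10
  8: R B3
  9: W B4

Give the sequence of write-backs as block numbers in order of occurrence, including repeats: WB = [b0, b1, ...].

  0 | R B3 → L3 miss [-]
  1 | W B10 → L2 miss [D]
  2 | R B2 → L2 miss wb→B10 [-]
  3 | R B2 → L2 hit [-]
  4 | R B6 → L2 miss [-]
  5 | W B6 → L2 hit [D]
  6 | R B0 → L0 miss [-]
  7 | R B10 → L2 miss wb→B6 [-]
  8 | R B3 → L3 hit [-]
  9 | W B4 → L0 miss [D]

WB = [10, 6]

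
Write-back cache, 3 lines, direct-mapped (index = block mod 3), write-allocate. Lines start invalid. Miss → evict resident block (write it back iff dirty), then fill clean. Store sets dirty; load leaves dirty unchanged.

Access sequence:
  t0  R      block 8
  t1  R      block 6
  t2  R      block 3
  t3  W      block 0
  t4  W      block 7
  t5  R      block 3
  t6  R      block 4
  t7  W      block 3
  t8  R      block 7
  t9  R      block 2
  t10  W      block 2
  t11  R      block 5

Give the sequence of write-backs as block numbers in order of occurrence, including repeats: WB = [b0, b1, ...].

0: R B8 -> L2 miss  d=-]
1: R B6 -> L0 miss  d=-]
2: R B3 -> L0 miss  d=-]
3: W B0 -> L0 miss  d=D]
4: W B7 -> L1 miss  d=D]
5: R B3 -> L0 miss wb->B0  d=-]
6: R B4 -> L1 miss wb->B7  d=-]
7: W B3 -> L0 hit  d=D]
8: R B7 -> L1 miss  d=-]
9: R B2 -> L2 miss  d=-]
10: W B2 -> L2 hit  d=D]
11: R B5 -> L2 miss wb->B2  d=-]

WB = [0, 7, 2]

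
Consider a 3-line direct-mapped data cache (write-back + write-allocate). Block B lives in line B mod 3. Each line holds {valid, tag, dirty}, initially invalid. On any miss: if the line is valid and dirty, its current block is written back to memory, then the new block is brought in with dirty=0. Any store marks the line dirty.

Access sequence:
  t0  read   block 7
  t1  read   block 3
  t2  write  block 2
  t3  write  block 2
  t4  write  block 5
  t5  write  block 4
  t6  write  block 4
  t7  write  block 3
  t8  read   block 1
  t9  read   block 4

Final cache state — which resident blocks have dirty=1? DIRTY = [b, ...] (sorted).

  0 | R B7 → L1 miss [-]
  1 | R B3 → L0 miss [-]
  2 | W B2 → L2 miss [D]
  3 | W B2 → L2 hit [D]
  4 | W B5 → L2 miss wb→B2 [D]
  5 | W B4 → L1 miss [D]
  6 | W B4 → L1 hit [D]
  7 | W B3 → L0 hit [D]
  8 | R B1 → L1 miss wb→B4 [-]
  9 | R B4 → L1 miss [-]

DIRTY = [3, 5]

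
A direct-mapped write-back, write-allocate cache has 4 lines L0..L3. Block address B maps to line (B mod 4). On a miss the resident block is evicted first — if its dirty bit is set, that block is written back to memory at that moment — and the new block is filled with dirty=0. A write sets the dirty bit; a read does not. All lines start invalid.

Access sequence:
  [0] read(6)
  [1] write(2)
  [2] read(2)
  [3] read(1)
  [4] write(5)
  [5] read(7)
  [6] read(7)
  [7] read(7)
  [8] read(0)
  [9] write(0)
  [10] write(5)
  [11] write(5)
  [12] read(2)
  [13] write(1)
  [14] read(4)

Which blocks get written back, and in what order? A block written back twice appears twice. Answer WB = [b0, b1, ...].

WB = [5, 0]

0: R B6 → L2 miss [-]
1: W B2 → L2 miss [D]
2: R B2 → L2 hit [D]
3: R B1 → L1 miss [-]
4: W B5 → L1 miss [D]
5: R B7 → L3 miss [-]
6: R B7 → L3 hit [-]
7: R B7 → L3 hit [-]
8: R B0 → L0 miss [-]
9: W B0 → L0 hit [D]
10: W B5 → L1 hit [D]
11: W B5 → L1 hit [D]
12: R B2 → L2 hit [D]
13: W B1 → L1 miss wb→B5 [D]
14: R B4 → L0 miss wb→B0 [-]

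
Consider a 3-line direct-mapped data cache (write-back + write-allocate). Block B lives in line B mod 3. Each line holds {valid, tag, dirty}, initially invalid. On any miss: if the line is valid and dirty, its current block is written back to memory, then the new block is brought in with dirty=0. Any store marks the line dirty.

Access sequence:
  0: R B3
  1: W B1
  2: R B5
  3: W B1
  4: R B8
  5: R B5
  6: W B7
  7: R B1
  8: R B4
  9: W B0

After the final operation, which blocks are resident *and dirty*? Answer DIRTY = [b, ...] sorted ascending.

DIRTY = [0]

0: R B3 → L0 miss [-]
1: W B1 → L1 miss [D]
2: R B5 → L2 miss [-]
3: W B1 → L1 hit [D]
4: R B8 → L2 miss [-]
5: R B5 → L2 miss [-]
6: W B7 → L1 miss wb→B1 [D]
7: R B1 → L1 miss wb→B7 [-]
8: R B4 → L1 miss [-]
9: W B0 → L0 miss [D]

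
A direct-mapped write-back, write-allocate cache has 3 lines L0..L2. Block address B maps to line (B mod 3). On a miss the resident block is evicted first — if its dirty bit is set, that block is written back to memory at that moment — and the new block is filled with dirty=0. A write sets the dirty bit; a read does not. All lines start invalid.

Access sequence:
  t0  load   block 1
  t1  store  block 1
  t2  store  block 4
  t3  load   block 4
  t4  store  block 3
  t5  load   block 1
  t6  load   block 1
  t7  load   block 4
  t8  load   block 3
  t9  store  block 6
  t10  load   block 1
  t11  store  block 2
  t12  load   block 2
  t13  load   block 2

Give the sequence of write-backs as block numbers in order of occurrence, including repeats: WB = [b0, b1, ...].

WB = [1, 4, 3]

0: R B1 → L1 miss [-]
1: W B1 → L1 hit [D]
2: W B4 → L1 miss wb→B1 [D]
3: R B4 → L1 hit [D]
4: W B3 → L0 miss [D]
5: R B1 → L1 miss wb→B4 [-]
6: R B1 → L1 hit [-]
7: R B4 → L1 miss [-]
8: R B3 → L0 hit [D]
9: W B6 → L0 miss wb→B3 [D]
10: R B1 → L1 miss [-]
11: W B2 → L2 miss [D]
12: R B2 → L2 hit [D]
13: R B2 → L2 hit [D]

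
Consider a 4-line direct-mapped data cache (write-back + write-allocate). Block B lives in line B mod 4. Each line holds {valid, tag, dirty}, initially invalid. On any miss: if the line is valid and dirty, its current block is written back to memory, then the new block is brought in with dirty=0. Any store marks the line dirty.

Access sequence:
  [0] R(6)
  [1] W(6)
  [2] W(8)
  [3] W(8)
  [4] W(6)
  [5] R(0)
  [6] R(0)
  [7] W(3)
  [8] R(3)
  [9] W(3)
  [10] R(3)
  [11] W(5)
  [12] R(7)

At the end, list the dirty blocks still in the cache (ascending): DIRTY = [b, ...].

DIRTY = [5, 6]

0: R B6 → L2 miss [-]
1: W B6 → L2 hit [D]
2: W B8 → L0 miss [D]
3: W B8 → L0 hit [D]
4: W B6 → L2 hit [D]
5: R B0 → L0 miss wb→B8 [-]
6: R B0 → L0 hit [-]
7: W B3 → L3 miss [D]
8: R B3 → L3 hit [D]
9: W B3 → L3 hit [D]
10: R B3 → L3 hit [D]
11: W B5 → L1 miss [D]
12: R B7 → L3 miss wb→B3 [-]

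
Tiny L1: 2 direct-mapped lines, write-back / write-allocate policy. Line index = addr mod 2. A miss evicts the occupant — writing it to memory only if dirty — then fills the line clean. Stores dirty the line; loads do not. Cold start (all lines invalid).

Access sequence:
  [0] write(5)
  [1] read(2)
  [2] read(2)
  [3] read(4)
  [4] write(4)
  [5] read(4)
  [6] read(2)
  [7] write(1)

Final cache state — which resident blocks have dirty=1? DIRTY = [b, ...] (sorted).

0: W B5 → L1 miss [D]
1: R B2 → L0 miss [-]
2: R B2 → L0 hit [-]
3: R B4 → L0 miss [-]
4: W B4 → L0 hit [D]
5: R B4 → L0 hit [D]
6: R B2 → L0 miss wb→B4 [-]
7: W B1 → L1 miss wb→B5 [D]

DIRTY = [1]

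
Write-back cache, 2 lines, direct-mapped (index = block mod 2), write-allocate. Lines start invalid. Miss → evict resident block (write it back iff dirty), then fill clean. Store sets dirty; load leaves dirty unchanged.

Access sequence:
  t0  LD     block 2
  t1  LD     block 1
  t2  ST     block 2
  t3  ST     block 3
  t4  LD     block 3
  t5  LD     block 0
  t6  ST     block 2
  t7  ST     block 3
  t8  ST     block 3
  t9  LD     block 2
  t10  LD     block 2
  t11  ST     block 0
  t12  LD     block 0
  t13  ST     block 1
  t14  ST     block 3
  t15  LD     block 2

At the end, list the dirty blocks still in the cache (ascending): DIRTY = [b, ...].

DIRTY = [3]

  0 | R B2 → L0 miss [-]
  1 | R B1 → L1 miss [-]
  2 | W B2 → L0 hit [D]
  3 | W B3 → L1 miss [D]
  4 | R B3 → L1 hit [D]
  5 | R B0 → L0 miss wb→B2 [-]
  6 | W B2 → L0 miss [D]
  7 | W B3 → L1 hit [D]
  8 | W B3 → L1 hit [D]
  9 | R B2 → L0 hit [D]
  10 | R B2 → L0 hit [D]
  11 | W B0 → L0 miss wb→B2 [D]
  12 | R B0 → L0 hit [D]
  13 | W B1 → L1 miss wb→B3 [D]
  14 | W B3 → L1 miss wb→B1 [D]
  15 | R B2 → L0 miss wb→B0 [-]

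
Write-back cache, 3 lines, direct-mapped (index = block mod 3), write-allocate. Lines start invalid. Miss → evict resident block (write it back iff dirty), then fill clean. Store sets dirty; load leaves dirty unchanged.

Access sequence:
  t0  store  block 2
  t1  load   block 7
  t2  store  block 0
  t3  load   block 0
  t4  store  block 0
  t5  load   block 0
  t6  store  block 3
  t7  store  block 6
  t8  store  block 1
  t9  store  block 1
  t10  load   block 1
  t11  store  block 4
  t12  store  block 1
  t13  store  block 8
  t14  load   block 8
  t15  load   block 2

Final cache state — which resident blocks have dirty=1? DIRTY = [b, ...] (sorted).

0: W B2 -> L2 miss  d=D]
1: R B7 -> L1 miss  d=-]
2: W B0 -> L0 miss  d=D]
3: R B0 -> L0 hit  d=D]
4: W B0 -> L0 hit  d=D]
5: R B0 -> L0 hit  d=D]
6: W B3 -> L0 miss wb->B0  d=D]
7: W B6 -> L0 miss wb->B3  d=D]
8: W B1 -> L1 miss  d=D]
9: W B1 -> L1 hit  d=D]
10: R B1 -> L1 hit  d=D]
11: W B4 -> L1 miss wb->B1  d=D]
12: W B1 -> L1 miss wb->B4  d=D]
13: W B8 -> L2 miss wb->B2  d=D]
14: R B8 -> L2 hit  d=D]
15: R B2 -> L2 miss wb->B8  d=-]

DIRTY = [1, 6]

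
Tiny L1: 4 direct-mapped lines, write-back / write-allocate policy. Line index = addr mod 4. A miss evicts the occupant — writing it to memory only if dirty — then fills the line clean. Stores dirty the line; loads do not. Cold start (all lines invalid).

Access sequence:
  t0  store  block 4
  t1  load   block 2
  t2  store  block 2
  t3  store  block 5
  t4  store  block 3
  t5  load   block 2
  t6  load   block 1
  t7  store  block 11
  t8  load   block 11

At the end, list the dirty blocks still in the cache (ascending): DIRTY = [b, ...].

0: W B4 -> L0 miss  d=D]
1: R B2 -> L2 miss  d=-]
2: W B2 -> L2 hit  d=D]
3: W B5 -> L1 miss  d=D]
4: W B3 -> L3 miss  d=D]
5: R B2 -> L2 hit  d=D]
6: R B1 -> L1 miss wb->B5  d=-]
7: W B11 -> L3 miss wb->B3  d=D]
8: R B11 -> L3 hit  d=D]

DIRTY = [2, 4, 11]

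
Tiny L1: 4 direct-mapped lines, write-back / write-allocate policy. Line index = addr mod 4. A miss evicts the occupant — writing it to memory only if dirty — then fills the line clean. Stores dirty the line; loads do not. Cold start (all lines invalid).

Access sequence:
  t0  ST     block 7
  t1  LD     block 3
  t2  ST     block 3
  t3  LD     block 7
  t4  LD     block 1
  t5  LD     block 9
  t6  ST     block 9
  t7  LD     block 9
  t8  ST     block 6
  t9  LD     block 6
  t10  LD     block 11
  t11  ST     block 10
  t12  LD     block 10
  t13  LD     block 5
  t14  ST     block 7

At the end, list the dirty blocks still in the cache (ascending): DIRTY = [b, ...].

  0 | W B7 → L3 miss [D]
  1 | R B3 → L3 miss wb→B7 [-]
  2 | W B3 → L3 hit [D]
  3 | R B7 → L3 miss wb→B3 [-]
  4 | R B1 → L1 miss [-]
  5 | R B9 → L1 miss [-]
  6 | W B9 → L1 hit [D]
  7 | R B9 → L1 hit [D]
  8 | W B6 → L2 miss [D]
  9 | R B6 → L2 hit [D]
  10 | R B11 → L3 miss [-]
  11 | W B10 → L2 miss wb→B6 [D]
  12 | R B10 → L2 hit [D]
  13 | R B5 → L1 miss wb→B9 [-]
  14 | W B7 → L3 miss [D]

DIRTY = [7, 10]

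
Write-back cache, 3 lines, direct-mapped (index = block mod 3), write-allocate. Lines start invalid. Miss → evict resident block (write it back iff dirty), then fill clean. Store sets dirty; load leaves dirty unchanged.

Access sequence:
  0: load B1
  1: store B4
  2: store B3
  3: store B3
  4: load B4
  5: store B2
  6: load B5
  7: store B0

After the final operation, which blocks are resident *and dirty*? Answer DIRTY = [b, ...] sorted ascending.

DIRTY = [0, 4]

0: R B1 → L1 miss [-]
1: W B4 → L1 miss [D]
2: W B3 → L0 miss [D]
3: W B3 → L0 hit [D]
4: R B4 → L1 hit [D]
5: W B2 → L2 miss [D]
6: R B5 → L2 miss wb→B2 [-]
7: W B0 → L0 miss wb→B3 [D]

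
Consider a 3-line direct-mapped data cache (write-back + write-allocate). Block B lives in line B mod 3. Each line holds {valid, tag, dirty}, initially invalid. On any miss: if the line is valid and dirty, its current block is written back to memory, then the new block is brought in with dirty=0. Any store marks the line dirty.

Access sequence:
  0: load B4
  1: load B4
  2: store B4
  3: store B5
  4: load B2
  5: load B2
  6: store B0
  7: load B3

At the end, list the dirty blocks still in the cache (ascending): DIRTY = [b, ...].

0: R B4 → L1 miss [-]
1: R B4 → L1 hit [-]
2: W B4 → L1 hit [D]
3: W B5 → L2 miss [D]
4: R B2 → L2 miss wb→B5 [-]
5: R B2 → L2 hit [-]
6: W B0 → L0 miss [D]
7: R B3 → L0 miss wb→B0 [-]

DIRTY = [4]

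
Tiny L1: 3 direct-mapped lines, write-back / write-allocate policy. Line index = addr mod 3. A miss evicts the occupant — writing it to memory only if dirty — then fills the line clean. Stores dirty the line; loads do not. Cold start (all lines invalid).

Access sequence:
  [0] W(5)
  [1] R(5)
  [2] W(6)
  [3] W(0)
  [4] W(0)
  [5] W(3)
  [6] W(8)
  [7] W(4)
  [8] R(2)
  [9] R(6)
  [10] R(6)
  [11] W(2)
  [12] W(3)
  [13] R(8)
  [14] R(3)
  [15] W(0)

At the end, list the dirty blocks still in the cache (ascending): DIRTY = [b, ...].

DIRTY = [0, 4]

0: W B5 → L2 miss [D]
1: R B5 → L2 hit [D]
2: W B6 → L0 miss [D]
3: W B0 → L0 miss wb→B6 [D]
4: W B0 → L0 hit [D]
5: W B3 → L0 miss wb→B0 [D]
6: W B8 → L2 miss wb→B5 [D]
7: W B4 → L1 miss [D]
8: R B2 → L2 miss wb→B8 [-]
9: R B6 → L0 miss wb→B3 [-]
10: R B6 → L0 hit [-]
11: W B2 → L2 hit [D]
12: W B3 → L0 miss [D]
13: R B8 → L2 miss wb→B2 [-]
14: R B3 → L0 hit [D]
15: W B0 → L0 miss wb→B3 [D]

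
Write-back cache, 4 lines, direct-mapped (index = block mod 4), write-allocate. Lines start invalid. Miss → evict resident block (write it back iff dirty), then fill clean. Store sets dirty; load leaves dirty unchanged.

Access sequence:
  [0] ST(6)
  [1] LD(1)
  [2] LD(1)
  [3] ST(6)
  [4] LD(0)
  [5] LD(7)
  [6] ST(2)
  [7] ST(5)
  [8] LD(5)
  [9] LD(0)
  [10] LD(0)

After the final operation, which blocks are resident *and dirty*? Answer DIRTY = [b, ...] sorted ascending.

DIRTY = [2, 5]

  0 | W B6 → L2 miss [D]
  1 | R B1 → L1 miss [-]
  2 | R B1 → L1 hit [-]
  3 | W B6 → L2 hit [D]
  4 | R B0 → L0 miss [-]
  5 | R B7 → L3 miss [-]
  6 | W B2 → L2 miss wb→B6 [D]
  7 | W B5 → L1 miss [D]
  8 | R B5 → L1 hit [D]
  9 | R B0 → L0 hit [-]
  10 | R B0 → L0 hit [-]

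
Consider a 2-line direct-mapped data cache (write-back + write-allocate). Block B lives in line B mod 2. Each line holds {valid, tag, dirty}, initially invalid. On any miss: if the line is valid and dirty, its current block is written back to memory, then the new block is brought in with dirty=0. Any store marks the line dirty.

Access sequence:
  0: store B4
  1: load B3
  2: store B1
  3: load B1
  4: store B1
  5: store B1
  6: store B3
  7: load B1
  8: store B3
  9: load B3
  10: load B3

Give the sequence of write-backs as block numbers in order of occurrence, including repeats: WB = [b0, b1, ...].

WB = [1, 3]

0: W B4 → L0 miss [D]
1: R B3 → L1 miss [-]
2: W B1 → L1 miss [D]
3: R B1 → L1 hit [D]
4: W B1 → L1 hit [D]
5: W B1 → L1 hit [D]
6: W B3 → L1 miss wb→B1 [D]
7: R B1 → L1 miss wb→B3 [-]
8: W B3 → L1 miss [D]
9: R B3 → L1 hit [D]
10: R B3 → L1 hit [D]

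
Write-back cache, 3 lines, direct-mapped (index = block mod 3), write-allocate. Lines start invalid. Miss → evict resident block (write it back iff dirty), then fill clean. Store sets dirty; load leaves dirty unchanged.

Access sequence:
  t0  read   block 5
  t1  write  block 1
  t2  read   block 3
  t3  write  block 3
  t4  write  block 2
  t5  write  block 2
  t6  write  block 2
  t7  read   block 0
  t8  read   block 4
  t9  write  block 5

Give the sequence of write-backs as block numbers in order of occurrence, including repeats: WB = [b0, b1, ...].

0: R B5 -> L2 miss  d=-]
1: W B1 -> L1 miss  d=D]
2: R B3 -> L0 miss  d=-]
3: W B3 -> L0 hit  d=D]
4: W B2 -> L2 miss  d=D]
5: W B2 -> L2 hit  d=D]
6: W B2 -> L2 hit  d=D]
7: R B0 -> L0 miss wb->B3  d=-]
8: R B4 -> L1 miss wb->B1  d=-]
9: W B5 -> L2 miss wb->B2  d=D]

WB = [3, 1, 2]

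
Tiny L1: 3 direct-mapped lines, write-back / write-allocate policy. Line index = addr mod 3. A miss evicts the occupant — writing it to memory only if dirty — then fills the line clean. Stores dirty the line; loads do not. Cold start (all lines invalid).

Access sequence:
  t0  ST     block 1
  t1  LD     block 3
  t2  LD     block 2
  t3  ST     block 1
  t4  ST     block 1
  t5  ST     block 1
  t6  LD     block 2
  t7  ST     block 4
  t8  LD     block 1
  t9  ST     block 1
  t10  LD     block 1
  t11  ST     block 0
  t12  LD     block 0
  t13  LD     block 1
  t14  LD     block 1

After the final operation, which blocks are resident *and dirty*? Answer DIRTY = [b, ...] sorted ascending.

DIRTY = [0, 1]

0: W B1 -> L1 miss  d=D]
1: R B3 -> L0 miss  d=-]
2: R B2 -> L2 miss  d=-]
3: W B1 -> L1 hit  d=D]
4: W B1 -> L1 hit  d=D]
5: W B1 -> L1 hit  d=D]
6: R B2 -> L2 hit  d=-]
7: W B4 -> L1 miss wb->B1  d=D]
8: R B1 -> L1 miss wb->B4  d=-]
9: W B1 -> L1 hit  d=D]
10: R B1 -> L1 hit  d=D]
11: W B0 -> L0 miss  d=D]
12: R B0 -> L0 hit  d=D]
13: R B1 -> L1 hit  d=D]
14: R B1 -> L1 hit  d=D]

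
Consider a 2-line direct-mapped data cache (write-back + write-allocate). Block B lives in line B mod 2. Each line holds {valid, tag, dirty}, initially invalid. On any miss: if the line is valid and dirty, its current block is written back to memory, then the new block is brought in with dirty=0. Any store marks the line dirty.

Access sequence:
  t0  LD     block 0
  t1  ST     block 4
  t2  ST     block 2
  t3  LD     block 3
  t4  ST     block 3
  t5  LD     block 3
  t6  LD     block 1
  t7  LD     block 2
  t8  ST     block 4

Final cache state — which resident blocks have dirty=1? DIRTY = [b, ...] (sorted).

0: R B0 → L0 miss [-]
1: W B4 → L0 miss [D]
2: W B2 → L0 miss wb→B4 [D]
3: R B3 → L1 miss [-]
4: W B3 → L1 hit [D]
5: R B3 → L1 hit [D]
6: R B1 → L1 miss wb→B3 [-]
7: R B2 → L0 hit [D]
8: W B4 → L0 miss wb→B2 [D]

DIRTY = [4]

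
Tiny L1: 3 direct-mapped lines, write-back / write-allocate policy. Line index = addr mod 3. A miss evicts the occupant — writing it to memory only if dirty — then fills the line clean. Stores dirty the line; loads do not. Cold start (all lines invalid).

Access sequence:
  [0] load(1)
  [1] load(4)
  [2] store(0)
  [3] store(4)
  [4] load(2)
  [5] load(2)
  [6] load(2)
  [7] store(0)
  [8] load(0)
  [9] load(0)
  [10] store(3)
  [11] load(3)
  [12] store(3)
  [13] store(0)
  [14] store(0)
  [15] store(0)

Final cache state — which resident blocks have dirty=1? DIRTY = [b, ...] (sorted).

DIRTY = [0, 4]

  0 | R B1 → L1 miss [-]
  1 | R B4 → L1 miss [-]
  2 | W B0 → L0 miss [D]
  3 | W B4 → L1 hit [D]
  4 | R B2 → L2 miss [-]
  5 | R B2 → L2 hit [-]
  6 | R B2 → L2 hit [-]
  7 | W B0 → L0 hit [D]
  8 | R B0 → L0 hit [D]
  9 | R B0 → L0 hit [D]
  10 | W B3 → L0 miss wb→B0 [D]
  11 | R B3 → L0 hit [D]
  12 | W B3 → L0 hit [D]
  13 | W B0 → L0 miss wb→B3 [D]
  14 | W B0 → L0 hit [D]
  15 | W B0 → L0 hit [D]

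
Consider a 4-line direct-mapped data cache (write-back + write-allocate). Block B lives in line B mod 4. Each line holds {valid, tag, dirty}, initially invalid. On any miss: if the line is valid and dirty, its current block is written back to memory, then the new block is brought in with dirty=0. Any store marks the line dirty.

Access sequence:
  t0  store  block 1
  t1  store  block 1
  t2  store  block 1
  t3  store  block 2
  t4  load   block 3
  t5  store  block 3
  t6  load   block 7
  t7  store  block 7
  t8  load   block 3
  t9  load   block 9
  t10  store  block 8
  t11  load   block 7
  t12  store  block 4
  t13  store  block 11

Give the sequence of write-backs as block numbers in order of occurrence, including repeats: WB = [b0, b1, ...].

WB = [3, 7, 1, 8]

0: W B1 -> L1 miss  d=D]
1: W B1 -> L1 hit  d=D]
2: W B1 -> L1 hit  d=D]
3: W B2 -> L2 miss  d=D]
4: R B3 -> L3 miss  d=-]
5: W B3 -> L3 hit  d=D]
6: R B7 -> L3 miss wb->B3  d=-]
7: W B7 -> L3 hit  d=D]
8: R B3 -> L3 miss wb->B7  d=-]
9: R B9 -> L1 miss wb->B1  d=-]
10: W B8 -> L0 miss  d=D]
11: R B7 -> L3 miss  d=-]
12: W B4 -> L0 miss wb->B8  d=D]
13: W B11 -> L3 miss  d=D]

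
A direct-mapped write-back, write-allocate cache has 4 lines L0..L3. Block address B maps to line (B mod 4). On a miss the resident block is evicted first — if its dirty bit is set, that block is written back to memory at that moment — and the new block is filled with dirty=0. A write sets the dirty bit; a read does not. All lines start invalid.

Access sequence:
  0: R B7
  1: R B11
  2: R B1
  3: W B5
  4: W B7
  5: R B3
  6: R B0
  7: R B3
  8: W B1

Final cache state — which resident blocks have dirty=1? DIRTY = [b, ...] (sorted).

DIRTY = [1]

0: R B7 -> L3 miss  d=-]
1: R B11 -> L3 miss  d=-]
2: R B1 -> L1 miss  d=-]
3: W B5 -> L1 miss  d=D]
4: W B7 -> L3 miss  d=D]
5: R B3 -> L3 miss wb->B7  d=-]
6: R B0 -> L0 miss  d=-]
7: R B3 -> L3 hit  d=-]
8: W B1 -> L1 miss wb->B5  d=D]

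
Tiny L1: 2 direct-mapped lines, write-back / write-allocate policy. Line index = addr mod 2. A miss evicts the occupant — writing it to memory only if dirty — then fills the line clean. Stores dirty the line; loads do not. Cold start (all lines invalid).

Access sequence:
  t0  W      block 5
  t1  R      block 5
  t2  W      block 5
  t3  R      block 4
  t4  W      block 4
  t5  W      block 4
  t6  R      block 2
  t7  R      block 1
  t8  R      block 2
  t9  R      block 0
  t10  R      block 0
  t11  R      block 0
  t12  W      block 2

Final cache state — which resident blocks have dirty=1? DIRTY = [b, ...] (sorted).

DIRTY = [2]

0: W B5 -> L1 miss  d=D]
1: R B5 -> L1 hit  d=D]
2: W B5 -> L1 hit  d=D]
3: R B4 -> L0 miss  d=-]
4: W B4 -> L0 hit  d=D]
5: W B4 -> L0 hit  d=D]
6: R B2 -> L0 miss wb->B4  d=-]
7: R B1 -> L1 miss wb->B5  d=-]
8: R B2 -> L0 hit  d=-]
9: R B0 -> L0 miss  d=-]
10: R B0 -> L0 hit  d=-]
11: R B0 -> L0 hit  d=-]
12: W B2 -> L0 miss  d=D]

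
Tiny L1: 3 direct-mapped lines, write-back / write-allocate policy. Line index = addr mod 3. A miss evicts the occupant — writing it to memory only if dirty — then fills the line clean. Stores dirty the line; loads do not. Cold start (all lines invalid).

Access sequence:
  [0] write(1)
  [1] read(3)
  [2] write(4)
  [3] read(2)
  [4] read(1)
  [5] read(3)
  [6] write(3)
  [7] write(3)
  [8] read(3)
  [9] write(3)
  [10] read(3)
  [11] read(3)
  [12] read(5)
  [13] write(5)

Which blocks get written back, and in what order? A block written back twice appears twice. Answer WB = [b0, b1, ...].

0: W B1 -> L1 miss  d=D]
1: R B3 -> L0 miss  d=-]
2: W B4 -> L1 miss wb->B1  d=D]
3: R B2 -> L2 miss  d=-]
4: R B1 -> L1 miss wb->B4  d=-]
5: R B3 -> L0 hit  d=-]
6: W B3 -> L0 hit  d=D]
7: W B3 -> L0 hit  d=D]
8: R B3 -> L0 hit  d=D]
9: W B3 -> L0 hit  d=D]
10: R B3 -> L0 hit  d=D]
11: R B3 -> L0 hit  d=D]
12: R B5 -> L2 miss  d=-]
13: W B5 -> L2 hit  d=D]

WB = [1, 4]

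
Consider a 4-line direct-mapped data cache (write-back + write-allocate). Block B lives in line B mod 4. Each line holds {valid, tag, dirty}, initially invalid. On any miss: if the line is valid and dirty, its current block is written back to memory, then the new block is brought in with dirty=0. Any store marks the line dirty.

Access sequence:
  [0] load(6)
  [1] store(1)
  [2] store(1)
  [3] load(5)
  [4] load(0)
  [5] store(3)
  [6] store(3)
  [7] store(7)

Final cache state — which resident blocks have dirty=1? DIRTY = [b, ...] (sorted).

  0 | R B6 → L2 miss [-]
  1 | W B1 → L1 miss [D]
  2 | W B1 → L1 hit [D]
  3 | R B5 → L1 miss wb→B1 [-]
  4 | R B0 → L0 miss [-]
  5 | W B3 → L3 miss [D]
  6 | W B3 → L3 hit [D]
  7 | W B7 → L3 miss wb→B3 [D]

DIRTY = [7]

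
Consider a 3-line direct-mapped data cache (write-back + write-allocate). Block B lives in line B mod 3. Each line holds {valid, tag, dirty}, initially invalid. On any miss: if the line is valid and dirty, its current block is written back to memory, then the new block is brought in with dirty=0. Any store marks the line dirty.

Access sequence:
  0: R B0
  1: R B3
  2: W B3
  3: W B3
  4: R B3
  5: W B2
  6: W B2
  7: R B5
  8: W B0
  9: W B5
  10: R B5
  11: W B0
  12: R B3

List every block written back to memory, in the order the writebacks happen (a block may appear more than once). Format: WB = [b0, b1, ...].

WB = [2, 3, 0]

0: R B0 -> L0 miss  d=-]
1: R B3 -> L0 miss  d=-]
2: W B3 -> L0 hit  d=D]
3: W B3 -> L0 hit  d=D]
4: R B3 -> L0 hit  d=D]
5: W B2 -> L2 miss  d=D]
6: W B2 -> L2 hit  d=D]
7: R B5 -> L2 miss wb->B2  d=-]
8: W B0 -> L0 miss wb->B3  d=D]
9: W B5 -> L2 hit  d=D]
10: R B5 -> L2 hit  d=D]
11: W B0 -> L0 hit  d=D]
12: R B3 -> L0 miss wb->B0  d=-]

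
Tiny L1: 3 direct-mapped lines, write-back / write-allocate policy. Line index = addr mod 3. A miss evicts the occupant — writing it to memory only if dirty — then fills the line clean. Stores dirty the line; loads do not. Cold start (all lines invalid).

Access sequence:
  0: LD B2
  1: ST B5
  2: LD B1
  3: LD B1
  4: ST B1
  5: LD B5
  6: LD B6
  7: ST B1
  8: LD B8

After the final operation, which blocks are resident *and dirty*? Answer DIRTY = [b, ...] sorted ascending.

0: R B2 → L2 miss [-]
1: W B5 → L2 miss [D]
2: R B1 → L1 miss [-]
3: R B1 → L1 hit [-]
4: W B1 → L1 hit [D]
5: R B5 → L2 hit [D]
6: R B6 → L0 miss [-]
7: W B1 → L1 hit [D]
8: R B8 → L2 miss wb→B5 [-]

DIRTY = [1]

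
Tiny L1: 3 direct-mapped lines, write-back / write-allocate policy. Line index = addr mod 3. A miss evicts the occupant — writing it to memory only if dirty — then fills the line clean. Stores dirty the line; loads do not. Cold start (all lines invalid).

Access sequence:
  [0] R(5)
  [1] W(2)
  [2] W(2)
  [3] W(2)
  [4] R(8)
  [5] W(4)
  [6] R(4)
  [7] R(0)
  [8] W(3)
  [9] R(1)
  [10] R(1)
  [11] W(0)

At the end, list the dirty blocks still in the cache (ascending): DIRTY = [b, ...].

  0 | R B5 → L2 miss [-]
  1 | W B2 → L2 miss [D]
  2 | W B2 → L2 hit [D]
  3 | W B2 → L2 hit [D]
  4 | R B8 → L2 miss wb→B2 [-]
  5 | W B4 → L1 miss [D]
  6 | R B4 → L1 hit [D]
  7 | R B0 → L0 miss [-]
  8 | W B3 → L0 miss [D]
  9 | R B1 → L1 miss wb→B4 [-]
  10 | R B1 → L1 hit [-]
  11 | W B0 → L0 miss wb→B3 [D]

DIRTY = [0]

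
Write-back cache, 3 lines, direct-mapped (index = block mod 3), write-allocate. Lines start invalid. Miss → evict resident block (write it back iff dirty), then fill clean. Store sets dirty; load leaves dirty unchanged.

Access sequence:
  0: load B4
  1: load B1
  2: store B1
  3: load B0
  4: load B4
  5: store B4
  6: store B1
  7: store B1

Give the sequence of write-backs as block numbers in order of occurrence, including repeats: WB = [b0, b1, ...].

WB = [1, 4]

0: R B4 → L1 miss [-]
1: R B1 → L1 miss [-]
2: W B1 → L1 hit [D]
3: R B0 → L0 miss [-]
4: R B4 → L1 miss wb→B1 [-]
5: W B4 → L1 hit [D]
6: W B1 → L1 miss wb→B4 [D]
7: W B1 → L1 hit [D]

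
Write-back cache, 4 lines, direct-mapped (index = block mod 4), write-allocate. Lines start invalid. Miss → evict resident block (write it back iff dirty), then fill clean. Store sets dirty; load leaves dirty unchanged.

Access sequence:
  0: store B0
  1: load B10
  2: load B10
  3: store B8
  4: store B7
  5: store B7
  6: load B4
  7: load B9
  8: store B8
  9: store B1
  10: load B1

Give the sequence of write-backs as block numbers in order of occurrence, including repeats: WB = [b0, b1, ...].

WB = [0, 8]

0: W B0 → L0 miss [D]
1: R B10 → L2 miss [-]
2: R B10 → L2 hit [-]
3: W B8 → L0 miss wb→B0 [D]
4: W B7 → L3 miss [D]
5: W B7 → L3 hit [D]
6: R B4 → L0 miss wb→B8 [-]
7: R B9 → L1 miss [-]
8: W B8 → L0 miss [D]
9: W B1 → L1 miss [D]
10: R B1 → L1 hit [D]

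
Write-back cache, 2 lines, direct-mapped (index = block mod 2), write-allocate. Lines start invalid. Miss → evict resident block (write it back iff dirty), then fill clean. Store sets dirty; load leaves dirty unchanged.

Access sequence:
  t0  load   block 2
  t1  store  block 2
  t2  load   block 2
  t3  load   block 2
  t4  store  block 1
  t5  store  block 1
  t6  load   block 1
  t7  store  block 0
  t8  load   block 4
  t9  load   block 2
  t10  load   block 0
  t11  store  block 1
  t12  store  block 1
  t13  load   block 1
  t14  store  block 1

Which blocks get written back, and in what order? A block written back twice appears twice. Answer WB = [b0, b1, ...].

0: R B2 -> L0 miss  d=-]
1: W B2 -> L0 hit  d=D]
2: R B2 -> L0 hit  d=D]
3: R B2 -> L0 hit  d=D]
4: W B1 -> L1 miss  d=D]
5: W B1 -> L1 hit  d=D]
6: R B1 -> L1 hit  d=D]
7: W B0 -> L0 miss wb->B2  d=D]
8: R B4 -> L0 miss wb->B0  d=-]
9: R B2 -> L0 miss  d=-]
10: R B0 -> L0 miss  d=-]
11: W B1 -> L1 hit  d=D]
12: W B1 -> L1 hit  d=D]
13: R B1 -> L1 hit  d=D]
14: W B1 -> L1 hit  d=D]

WB = [2, 0]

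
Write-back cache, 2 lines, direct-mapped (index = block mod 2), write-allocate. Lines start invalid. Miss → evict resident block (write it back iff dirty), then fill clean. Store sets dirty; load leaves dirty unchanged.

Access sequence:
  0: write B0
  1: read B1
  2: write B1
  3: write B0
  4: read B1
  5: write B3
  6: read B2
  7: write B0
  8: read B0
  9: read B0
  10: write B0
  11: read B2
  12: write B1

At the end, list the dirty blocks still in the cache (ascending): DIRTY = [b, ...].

  0 | W B0 → L0 miss [D]
  1 | R B1 → L1 miss [-]
  2 | W B1 → L1 hit [D]
  3 | W B0 → L0 hit [D]
  4 | R B1 → L1 hit [D]
  5 | W B3 → L1 miss wb→B1 [D]
  6 | R B2 → L0 miss wb→B0 [-]
  7 | W B0 → L0 miss [D]
  8 | R B0 → L0 hit [D]
  9 | R B0 → L0 hit [D]
  10 | W B0 → L0 hit [D]
  11 | R B2 → L0 miss wb→B0 [-]
  12 | W B1 → L1 miss wb→B3 [D]

DIRTY = [1]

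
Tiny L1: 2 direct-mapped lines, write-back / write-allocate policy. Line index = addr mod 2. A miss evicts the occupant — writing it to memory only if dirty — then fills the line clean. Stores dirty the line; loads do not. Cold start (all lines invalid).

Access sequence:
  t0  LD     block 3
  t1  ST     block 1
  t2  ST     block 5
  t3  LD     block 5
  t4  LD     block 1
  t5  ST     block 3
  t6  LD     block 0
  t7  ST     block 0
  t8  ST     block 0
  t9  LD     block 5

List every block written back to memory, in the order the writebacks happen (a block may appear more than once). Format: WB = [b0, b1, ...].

WB = [1, 5, 3]

  0 | R B3 → L1 miss [-]
  1 | W B1 → L1 miss [D]
  2 | W B5 → L1 miss wb→B1 [D]
  3 | R B5 → L1 hit [D]
  4 | R B1 → L1 miss wb→B5 [-]
  5 | W B3 → L1 miss [D]
  6 | R B0 → L0 miss [-]
  7 | W B0 → L0 hit [D]
  8 | W B0 → L0 hit [D]
  9 | R B5 → L1 miss wb→B3 [-]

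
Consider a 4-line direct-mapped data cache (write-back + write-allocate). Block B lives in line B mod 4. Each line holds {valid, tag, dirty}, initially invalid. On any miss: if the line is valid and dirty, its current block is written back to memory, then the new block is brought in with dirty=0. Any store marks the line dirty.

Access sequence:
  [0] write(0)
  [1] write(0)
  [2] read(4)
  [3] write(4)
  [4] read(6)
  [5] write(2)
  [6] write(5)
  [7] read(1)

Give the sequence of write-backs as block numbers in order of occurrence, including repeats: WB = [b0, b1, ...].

  0 | W B0 → L0 miss [D]
  1 | W B0 → L0 hit [D]
  2 | R B4 → L0 miss wb→B0 [-]
  3 | W B4 → L0 hit [D]
  4 | R B6 → L2 miss [-]
  5 | W B2 → L2 miss [D]
  6 | W B5 → L1 miss [D]
  7 | R B1 → L1 miss wb→B5 [-]

WB = [0, 5]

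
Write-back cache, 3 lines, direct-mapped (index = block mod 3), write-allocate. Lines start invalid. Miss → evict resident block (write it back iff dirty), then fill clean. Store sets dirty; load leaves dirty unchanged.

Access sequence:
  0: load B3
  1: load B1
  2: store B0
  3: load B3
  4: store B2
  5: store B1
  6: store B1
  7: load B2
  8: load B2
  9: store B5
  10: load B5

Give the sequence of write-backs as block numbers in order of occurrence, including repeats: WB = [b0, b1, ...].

WB = [0, 2]

  0 | R B3 → L0 miss [-]
  1 | R B1 → L1 miss [-]
  2 | W B0 → L0 miss [D]
  3 | R B3 → L0 miss wb→B0 [-]
  4 | W B2 → L2 miss [D]
  5 | W B1 → L1 hit [D]
  6 | W B1 → L1 hit [D]
  7 | R B2 → L2 hit [D]
  8 | R B2 → L2 hit [D]
  9 | W B5 → L2 miss wb→B2 [D]
  10 | R B5 → L2 hit [D]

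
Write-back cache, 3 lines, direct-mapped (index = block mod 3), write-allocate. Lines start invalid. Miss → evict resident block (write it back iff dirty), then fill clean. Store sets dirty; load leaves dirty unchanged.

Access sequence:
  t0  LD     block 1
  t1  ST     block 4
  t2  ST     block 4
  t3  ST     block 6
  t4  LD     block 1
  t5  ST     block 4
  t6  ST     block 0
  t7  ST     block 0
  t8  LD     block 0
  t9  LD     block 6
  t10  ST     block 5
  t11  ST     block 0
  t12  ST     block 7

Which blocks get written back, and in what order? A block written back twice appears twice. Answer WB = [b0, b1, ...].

WB = [4, 6, 0, 4]

  0 | R B1 → L1 miss [-]
  1 | W B4 → L1 miss [D]
  2 | W B4 → L1 hit [D]
  3 | W B6 → L0 miss [D]
  4 | R B1 → L1 miss wb→B4 [-]
  5 | W B4 → L1 miss [D]
  6 | W B0 → L0 miss wb→B6 [D]
  7 | W B0 → L0 hit [D]
  8 | R B0 → L0 hit [D]
  9 | R B6 → L0 miss wb→B0 [-]
  10 | W B5 → L2 miss [D]
  11 | W B0 → L0 miss [D]
  12 | W B7 → L1 miss wb→B4 [D]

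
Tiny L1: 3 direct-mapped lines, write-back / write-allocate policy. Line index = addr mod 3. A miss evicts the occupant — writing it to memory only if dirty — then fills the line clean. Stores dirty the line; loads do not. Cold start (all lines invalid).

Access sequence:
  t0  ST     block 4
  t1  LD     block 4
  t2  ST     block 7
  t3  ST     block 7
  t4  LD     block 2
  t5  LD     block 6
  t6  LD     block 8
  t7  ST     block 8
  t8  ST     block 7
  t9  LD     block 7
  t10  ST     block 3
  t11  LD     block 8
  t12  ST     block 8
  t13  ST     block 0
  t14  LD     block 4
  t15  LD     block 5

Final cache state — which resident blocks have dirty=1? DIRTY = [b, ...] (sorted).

0: W B4 → L1 miss [D]
1: R B4 → L1 hit [D]
2: W B7 → L1 miss wb→B4 [D]
3: W B7 → L1 hit [D]
4: R B2 → L2 miss [-]
5: R B6 → L0 miss [-]
6: R B8 → L2 miss [-]
7: W B8 → L2 hit [D]
8: W B7 → L1 hit [D]
9: R B7 → L1 hit [D]
10: W B3 → L0 miss [D]
11: R B8 → L2 hit [D]
12: W B8 → L2 hit [D]
13: W B0 → L0 miss wb→B3 [D]
14: R B4 → L1 miss wb→B7 [-]
15: R B5 → L2 miss wb→B8 [-]

DIRTY = [0]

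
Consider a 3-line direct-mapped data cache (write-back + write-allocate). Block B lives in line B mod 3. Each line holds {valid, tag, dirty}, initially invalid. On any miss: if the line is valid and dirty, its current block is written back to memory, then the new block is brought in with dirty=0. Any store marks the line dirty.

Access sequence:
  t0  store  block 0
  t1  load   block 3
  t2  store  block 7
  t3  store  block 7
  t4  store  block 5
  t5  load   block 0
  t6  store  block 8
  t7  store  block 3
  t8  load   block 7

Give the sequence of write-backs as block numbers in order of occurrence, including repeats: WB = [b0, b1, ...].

WB = [0, 5]

0: W B0 -> L0 miss  d=D]
1: R B3 -> L0 miss wb->B0  d=-]
2: W B7 -> L1 miss  d=D]
3: W B7 -> L1 hit  d=D]
4: W B5 -> L2 miss  d=D]
5: R B0 -> L0 miss  d=-]
6: W B8 -> L2 miss wb->B5  d=D]
7: W B3 -> L0 miss  d=D]
8: R B7 -> L1 hit  d=D]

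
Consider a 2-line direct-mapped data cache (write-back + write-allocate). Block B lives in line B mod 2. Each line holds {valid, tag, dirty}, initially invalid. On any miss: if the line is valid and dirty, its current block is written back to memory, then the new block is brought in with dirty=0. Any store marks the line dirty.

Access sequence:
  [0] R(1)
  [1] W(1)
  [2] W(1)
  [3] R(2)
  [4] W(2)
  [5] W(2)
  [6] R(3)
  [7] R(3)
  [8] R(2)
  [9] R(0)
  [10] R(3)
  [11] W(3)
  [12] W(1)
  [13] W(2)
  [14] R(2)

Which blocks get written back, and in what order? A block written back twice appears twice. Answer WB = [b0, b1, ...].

0: R B1 -> L1 miss  d=-]
1: W B1 -> L1 hit  d=D]
2: W B1 -> L1 hit  d=D]
3: R B2 -> L0 miss  d=-]
4: W B2 -> L0 hit  d=D]
5: W B2 -> L0 hit  d=D]
6: R B3 -> L1 miss wb->B1  d=-]
7: R B3 -> L1 hit  d=-]
8: R B2 -> L0 hit  d=D]
9: R B0 -> L0 miss wb->B2  d=-]
10: R B3 -> L1 hit  d=-]
11: W B3 -> L1 hit  d=D]
12: W B1 -> L1 miss wb->B3  d=D]
13: W B2 -> L0 miss  d=D]
14: R B2 -> L0 hit  d=D]

WB = [1, 2, 3]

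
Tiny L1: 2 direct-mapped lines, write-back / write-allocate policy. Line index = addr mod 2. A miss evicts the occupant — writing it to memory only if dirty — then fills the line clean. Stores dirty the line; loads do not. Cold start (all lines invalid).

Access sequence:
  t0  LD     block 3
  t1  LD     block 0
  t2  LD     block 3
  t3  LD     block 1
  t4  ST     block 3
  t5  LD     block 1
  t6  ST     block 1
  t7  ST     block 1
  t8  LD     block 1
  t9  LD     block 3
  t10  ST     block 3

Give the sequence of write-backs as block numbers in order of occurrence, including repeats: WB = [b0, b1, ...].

WB = [3, 1]

0: R B3 -> L1 miss  d=-]
1: R B0 -> L0 miss  d=-]
2: R B3 -> L1 hit  d=-]
3: R B1 -> L1 miss  d=-]
4: W B3 -> L1 miss  d=D]
5: R B1 -> L1 miss wb->B3  d=-]
6: W B1 -> L1 hit  d=D]
7: W B1 -> L1 hit  d=D]
8: R B1 -> L1 hit  d=D]
9: R B3 -> L1 miss wb->B1  d=-]
10: W B3 -> L1 hit  d=D]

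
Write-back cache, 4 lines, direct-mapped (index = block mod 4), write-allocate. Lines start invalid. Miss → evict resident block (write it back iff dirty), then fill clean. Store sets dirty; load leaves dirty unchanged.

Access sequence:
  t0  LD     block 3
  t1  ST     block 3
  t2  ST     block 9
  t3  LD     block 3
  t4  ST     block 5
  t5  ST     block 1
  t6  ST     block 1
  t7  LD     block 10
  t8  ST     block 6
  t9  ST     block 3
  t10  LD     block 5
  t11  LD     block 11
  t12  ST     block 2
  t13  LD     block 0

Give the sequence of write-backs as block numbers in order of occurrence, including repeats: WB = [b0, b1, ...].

WB = [9, 5, 1, 3, 6]

0: R B3 → L3 miss [-]
1: W B3 → L3 hit [D]
2: W B9 → L1 miss [D]
3: R B3 → L3 hit [D]
4: W B5 → L1 miss wb→B9 [D]
5: W B1 → L1 miss wb→B5 [D]
6: W B1 → L1 hit [D]
7: R B10 → L2 miss [-]
8: W B6 → L2 miss [D]
9: W B3 → L3 hit [D]
10: R B5 → L1 miss wb→B1 [-]
11: R B11 → L3 miss wb→B3 [-]
12: W B2 → L2 miss wb→B6 [D]
13: R B0 → L0 miss [-]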